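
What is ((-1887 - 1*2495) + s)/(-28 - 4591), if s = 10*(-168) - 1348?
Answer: 7410/4619 ≈ 1.6042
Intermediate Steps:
s = -3028 (s = -1680 - 1348 = -3028)
((-1887 - 1*2495) + s)/(-28 - 4591) = ((-1887 - 1*2495) - 3028)/(-28 - 4591) = ((-1887 - 2495) - 3028)/(-4619) = (-4382 - 3028)*(-1/4619) = -7410*(-1/4619) = 7410/4619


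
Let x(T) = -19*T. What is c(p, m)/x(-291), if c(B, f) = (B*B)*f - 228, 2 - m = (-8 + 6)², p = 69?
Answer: -3250/1843 ≈ -1.7634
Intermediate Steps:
m = -2 (m = 2 - (-8 + 6)² = 2 - 1*(-2)² = 2 - 1*4 = 2 - 4 = -2)
c(B, f) = -228 + f*B² (c(B, f) = B²*f - 228 = f*B² - 228 = -228 + f*B²)
c(p, m)/x(-291) = (-228 - 2*69²)/((-19*(-291))) = (-228 - 2*4761)/5529 = (-228 - 9522)*(1/5529) = -9750*1/5529 = -3250/1843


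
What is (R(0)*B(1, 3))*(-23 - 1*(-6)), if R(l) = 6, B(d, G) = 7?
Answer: -714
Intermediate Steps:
(R(0)*B(1, 3))*(-23 - 1*(-6)) = (6*7)*(-23 - 1*(-6)) = 42*(-23 + 6) = 42*(-17) = -714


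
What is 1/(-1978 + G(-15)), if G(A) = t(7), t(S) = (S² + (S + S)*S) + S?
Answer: -1/1824 ≈ -0.00054825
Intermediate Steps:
t(S) = S + 3*S² (t(S) = (S² + (2*S)*S) + S = (S² + 2*S²) + S = 3*S² + S = S + 3*S²)
G(A) = 154 (G(A) = 7*(1 + 3*7) = 7*(1 + 21) = 7*22 = 154)
1/(-1978 + G(-15)) = 1/(-1978 + 154) = 1/(-1824) = -1/1824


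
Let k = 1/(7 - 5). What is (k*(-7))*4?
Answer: -14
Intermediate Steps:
k = ½ (k = 1/2 = ½ ≈ 0.50000)
(k*(-7))*4 = ((½)*(-7))*4 = -7/2*4 = -14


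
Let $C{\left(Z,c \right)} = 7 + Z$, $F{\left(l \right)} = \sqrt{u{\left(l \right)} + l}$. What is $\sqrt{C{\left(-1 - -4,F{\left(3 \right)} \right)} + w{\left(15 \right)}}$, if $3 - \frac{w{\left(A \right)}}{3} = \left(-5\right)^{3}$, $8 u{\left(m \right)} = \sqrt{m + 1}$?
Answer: $\sqrt{394} \approx 19.849$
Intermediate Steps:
$u{\left(m \right)} = \frac{\sqrt{1 + m}}{8}$ ($u{\left(m \right)} = \frac{\sqrt{m + 1}}{8} = \frac{\sqrt{1 + m}}{8}$)
$F{\left(l \right)} = \sqrt{l + \frac{\sqrt{1 + l}}{8}}$ ($F{\left(l \right)} = \sqrt{\frac{\sqrt{1 + l}}{8} + l} = \sqrt{l + \frac{\sqrt{1 + l}}{8}}$)
$w{\left(A \right)} = 384$ ($w{\left(A \right)} = 9 - 3 \left(-5\right)^{3} = 9 - -375 = 9 + 375 = 384$)
$\sqrt{C{\left(-1 - -4,F{\left(3 \right)} \right)} + w{\left(15 \right)}} = \sqrt{\left(7 - -3\right) + 384} = \sqrt{\left(7 + \left(-1 + 4\right)\right) + 384} = \sqrt{\left(7 + 3\right) + 384} = \sqrt{10 + 384} = \sqrt{394}$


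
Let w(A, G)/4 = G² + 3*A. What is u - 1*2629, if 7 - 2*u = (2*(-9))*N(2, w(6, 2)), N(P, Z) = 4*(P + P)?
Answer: -4963/2 ≈ -2481.5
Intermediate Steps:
w(A, G) = 4*G² + 12*A (w(A, G) = 4*(G² + 3*A) = 4*G² + 12*A)
N(P, Z) = 8*P (N(P, Z) = 4*(2*P) = 8*P)
u = 295/2 (u = 7/2 - 2*(-9)*8*2/2 = 7/2 - (-9)*16 = 7/2 - ½*(-288) = 7/2 + 144 = 295/2 ≈ 147.50)
u - 1*2629 = 295/2 - 1*2629 = 295/2 - 2629 = -4963/2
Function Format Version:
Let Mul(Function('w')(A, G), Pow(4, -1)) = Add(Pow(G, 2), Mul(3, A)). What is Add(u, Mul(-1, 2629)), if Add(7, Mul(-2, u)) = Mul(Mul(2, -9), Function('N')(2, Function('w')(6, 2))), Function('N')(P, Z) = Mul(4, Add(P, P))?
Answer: Rational(-4963, 2) ≈ -2481.5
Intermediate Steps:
Function('w')(A, G) = Add(Mul(4, Pow(G, 2)), Mul(12, A)) (Function('w')(A, G) = Mul(4, Add(Pow(G, 2), Mul(3, A))) = Add(Mul(4, Pow(G, 2)), Mul(12, A)))
Function('N')(P, Z) = Mul(8, P) (Function('N')(P, Z) = Mul(4, Mul(2, P)) = Mul(8, P))
u = Rational(295, 2) (u = Add(Rational(7, 2), Mul(Rational(-1, 2), Mul(Mul(2, -9), Mul(8, 2)))) = Add(Rational(7, 2), Mul(Rational(-1, 2), Mul(-18, 16))) = Add(Rational(7, 2), Mul(Rational(-1, 2), -288)) = Add(Rational(7, 2), 144) = Rational(295, 2) ≈ 147.50)
Add(u, Mul(-1, 2629)) = Add(Rational(295, 2), Mul(-1, 2629)) = Add(Rational(295, 2), -2629) = Rational(-4963, 2)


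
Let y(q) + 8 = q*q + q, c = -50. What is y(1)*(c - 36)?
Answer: 516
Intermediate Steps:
y(q) = -8 + q + q² (y(q) = -8 + (q*q + q) = -8 + (q² + q) = -8 + (q + q²) = -8 + q + q²)
y(1)*(c - 36) = (-8 + 1 + 1²)*(-50 - 36) = (-8 + 1 + 1)*(-86) = -6*(-86) = 516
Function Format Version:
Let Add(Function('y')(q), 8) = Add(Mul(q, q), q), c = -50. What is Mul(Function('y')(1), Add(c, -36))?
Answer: 516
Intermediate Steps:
Function('y')(q) = Add(-8, q, Pow(q, 2)) (Function('y')(q) = Add(-8, Add(Mul(q, q), q)) = Add(-8, Add(Pow(q, 2), q)) = Add(-8, Add(q, Pow(q, 2))) = Add(-8, q, Pow(q, 2)))
Mul(Function('y')(1), Add(c, -36)) = Mul(Add(-8, 1, Pow(1, 2)), Add(-50, -36)) = Mul(Add(-8, 1, 1), -86) = Mul(-6, -86) = 516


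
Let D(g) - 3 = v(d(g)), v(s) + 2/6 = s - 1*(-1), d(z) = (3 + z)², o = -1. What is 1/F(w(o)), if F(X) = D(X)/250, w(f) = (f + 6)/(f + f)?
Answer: 3000/47 ≈ 63.830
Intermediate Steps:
v(s) = ⅔ + s (v(s) = -⅓ + (s - 1*(-1)) = -⅓ + (s + 1) = -⅓ + (1 + s) = ⅔ + s)
D(g) = 11/3 + (3 + g)² (D(g) = 3 + (⅔ + (3 + g)²) = 11/3 + (3 + g)²)
w(f) = (6 + f)/(2*f) (w(f) = (6 + f)/((2*f)) = (6 + f)*(1/(2*f)) = (6 + f)/(2*f))
F(X) = 11/750 + (3 + X)²/250 (F(X) = (11/3 + (3 + X)²)/250 = (11/3 + (3 + X)²)*(1/250) = 11/750 + (3 + X)²/250)
1/F(w(o)) = 1/(11/750 + (3 + (½)*(6 - 1)/(-1))²/250) = 1/(11/750 + (3 + (½)*(-1)*5)²/250) = 1/(11/750 + (3 - 5/2)²/250) = 1/(11/750 + (½)²/250) = 1/(11/750 + (1/250)*(¼)) = 1/(11/750 + 1/1000) = 1/(47/3000) = 3000/47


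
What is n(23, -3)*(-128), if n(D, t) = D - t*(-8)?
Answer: 128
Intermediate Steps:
n(D, t) = D + 8*t (n(D, t) = D - (-8)*t = D + 8*t)
n(23, -3)*(-128) = (23 + 8*(-3))*(-128) = (23 - 24)*(-128) = -1*(-128) = 128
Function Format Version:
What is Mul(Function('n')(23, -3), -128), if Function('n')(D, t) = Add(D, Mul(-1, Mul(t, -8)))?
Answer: 128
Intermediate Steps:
Function('n')(D, t) = Add(D, Mul(8, t)) (Function('n')(D, t) = Add(D, Mul(-1, Mul(-8, t))) = Add(D, Mul(8, t)))
Mul(Function('n')(23, -3), -128) = Mul(Add(23, Mul(8, -3)), -128) = Mul(Add(23, -24), -128) = Mul(-1, -128) = 128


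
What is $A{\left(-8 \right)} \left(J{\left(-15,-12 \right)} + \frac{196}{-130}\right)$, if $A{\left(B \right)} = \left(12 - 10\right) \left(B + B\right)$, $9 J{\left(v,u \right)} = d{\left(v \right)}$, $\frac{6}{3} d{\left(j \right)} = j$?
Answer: $\frac{14608}{195} \approx 74.913$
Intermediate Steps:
$d{\left(j \right)} = \frac{j}{2}$
$J{\left(v,u \right)} = \frac{v}{18}$ ($J{\left(v,u \right)} = \frac{\frac{1}{2} v}{9} = \frac{v}{18}$)
$A{\left(B \right)} = 4 B$ ($A{\left(B \right)} = 2 \cdot 2 B = 4 B$)
$A{\left(-8 \right)} \left(J{\left(-15,-12 \right)} + \frac{196}{-130}\right) = 4 \left(-8\right) \left(\frac{1}{18} \left(-15\right) + \frac{196}{-130}\right) = - 32 \left(- \frac{5}{6} + 196 \left(- \frac{1}{130}\right)\right) = - 32 \left(- \frac{5}{6} - \frac{98}{65}\right) = \left(-32\right) \left(- \frac{913}{390}\right) = \frac{14608}{195}$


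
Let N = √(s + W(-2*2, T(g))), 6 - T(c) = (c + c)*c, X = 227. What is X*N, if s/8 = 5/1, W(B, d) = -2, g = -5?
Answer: 227*√38 ≈ 1399.3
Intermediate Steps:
T(c) = 6 - 2*c² (T(c) = 6 - (c + c)*c = 6 - 2*c*c = 6 - 2*c²)
s = 40 (s = 8*(5/1) = 8*(5*1) = 8*5 = 40)
N = √38 (N = √(40 - 2) = √38 ≈ 6.1644)
X*N = 227*√38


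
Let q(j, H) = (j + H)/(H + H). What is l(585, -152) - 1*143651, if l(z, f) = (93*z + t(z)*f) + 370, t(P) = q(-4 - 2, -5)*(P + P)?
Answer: -284500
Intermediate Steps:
q(j, H) = (H + j)/(2*H) (q(j, H) = (H + j)/((2*H)) = (H + j)*(1/(2*H)) = (H + j)/(2*H))
t(P) = 11*P/5 (t(P) = ((1/2)*(-5 + (-4 - 2))/(-5))*(P + P) = ((1/2)*(-1/5)*(-5 - 6))*(2*P) = ((1/2)*(-1/5)*(-11))*(2*P) = 11*(2*P)/10 = 11*P/5)
l(z, f) = 370 + 93*z + 11*f*z/5 (l(z, f) = (93*z + (11*z/5)*f) + 370 = (93*z + 11*f*z/5) + 370 = 370 + 93*z + 11*f*z/5)
l(585, -152) - 1*143651 = (370 + 93*585 + (11/5)*(-152)*585) - 1*143651 = (370 + 54405 - 195624) - 143651 = -140849 - 143651 = -284500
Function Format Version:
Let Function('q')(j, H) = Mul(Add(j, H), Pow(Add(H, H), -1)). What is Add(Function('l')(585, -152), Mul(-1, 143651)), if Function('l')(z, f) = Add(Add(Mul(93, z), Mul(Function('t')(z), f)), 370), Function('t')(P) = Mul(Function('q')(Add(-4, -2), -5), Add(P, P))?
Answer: -284500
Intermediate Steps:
Function('q')(j, H) = Mul(Rational(1, 2), Pow(H, -1), Add(H, j)) (Function('q')(j, H) = Mul(Add(H, j), Pow(Mul(2, H), -1)) = Mul(Add(H, j), Mul(Rational(1, 2), Pow(H, -1))) = Mul(Rational(1, 2), Pow(H, -1), Add(H, j)))
Function('t')(P) = Mul(Rational(11, 5), P) (Function('t')(P) = Mul(Mul(Rational(1, 2), Pow(-5, -1), Add(-5, Add(-4, -2))), Add(P, P)) = Mul(Mul(Rational(1, 2), Rational(-1, 5), Add(-5, -6)), Mul(2, P)) = Mul(Mul(Rational(1, 2), Rational(-1, 5), -11), Mul(2, P)) = Mul(Rational(11, 10), Mul(2, P)) = Mul(Rational(11, 5), P))
Function('l')(z, f) = Add(370, Mul(93, z), Mul(Rational(11, 5), f, z)) (Function('l')(z, f) = Add(Add(Mul(93, z), Mul(Mul(Rational(11, 5), z), f)), 370) = Add(Add(Mul(93, z), Mul(Rational(11, 5), f, z)), 370) = Add(370, Mul(93, z), Mul(Rational(11, 5), f, z)))
Add(Function('l')(585, -152), Mul(-1, 143651)) = Add(Add(370, Mul(93, 585), Mul(Rational(11, 5), -152, 585)), Mul(-1, 143651)) = Add(Add(370, 54405, -195624), -143651) = Add(-140849, -143651) = -284500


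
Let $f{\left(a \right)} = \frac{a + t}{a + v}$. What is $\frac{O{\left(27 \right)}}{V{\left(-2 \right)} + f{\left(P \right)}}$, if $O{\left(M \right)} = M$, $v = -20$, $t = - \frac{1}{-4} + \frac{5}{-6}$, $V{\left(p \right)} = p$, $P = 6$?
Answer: $- \frac{4536}{401} \approx -11.312$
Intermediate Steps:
$t = - \frac{7}{12}$ ($t = \left(-1\right) \left(- \frac{1}{4}\right) + 5 \left(- \frac{1}{6}\right) = \frac{1}{4} - \frac{5}{6} = - \frac{7}{12} \approx -0.58333$)
$f{\left(a \right)} = \frac{- \frac{7}{12} + a}{-20 + a}$ ($f{\left(a \right)} = \frac{a - \frac{7}{12}}{a - 20} = \frac{- \frac{7}{12} + a}{-20 + a}$)
$\frac{O{\left(27 \right)}}{V{\left(-2 \right)} + f{\left(P \right)}} = \frac{27}{-2 + \frac{- \frac{7}{12} + 6}{-20 + 6}} = \frac{27}{-2 + \frac{1}{-14} \cdot \frac{65}{12}} = \frac{27}{-2 - \frac{65}{168}} = \frac{27}{- \frac{401}{168}} = 27 \left(- \frac{168}{401}\right) = - \frac{4536}{401}$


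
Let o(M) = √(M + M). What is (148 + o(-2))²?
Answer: 21900 + 592*I ≈ 21900.0 + 592.0*I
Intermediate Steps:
o(M) = √2*√M (o(M) = √(2*M) = √2*√M)
(148 + o(-2))² = (148 + √2*√(-2))² = (148 + √2*(I*√2))² = (148 + 2*I)²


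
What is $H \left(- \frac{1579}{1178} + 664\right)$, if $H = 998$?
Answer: $\frac{389525887}{589} \approx 6.6133 \cdot 10^{5}$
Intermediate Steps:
$H \left(- \frac{1579}{1178} + 664\right) = 998 \left(- \frac{1579}{1178} + 664\right) = 998 \cdot \frac{780613}{1178} = \frac{389525887}{589}$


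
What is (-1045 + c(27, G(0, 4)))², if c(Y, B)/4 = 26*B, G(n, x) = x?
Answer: 395641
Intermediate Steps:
c(Y, B) = 104*B (c(Y, B) = 4*(26*B) = 104*B)
(-1045 + c(27, G(0, 4)))² = (-1045 + 104*4)² = (-1045 + 416)² = (-629)² = 395641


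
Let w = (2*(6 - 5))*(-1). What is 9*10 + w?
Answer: 88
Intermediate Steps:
w = -2 (w = (2*1)*(-1) = 2*(-1) = -2)
9*10 + w = 9*10 - 2 = 90 - 2 = 88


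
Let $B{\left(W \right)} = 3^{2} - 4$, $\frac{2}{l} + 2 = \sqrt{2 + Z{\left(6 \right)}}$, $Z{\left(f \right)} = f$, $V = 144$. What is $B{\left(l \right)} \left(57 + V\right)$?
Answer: $1005$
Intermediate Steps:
$l = \frac{2}{-2 + 2 \sqrt{2}}$ ($l = \frac{2}{-2 + \sqrt{2 + 6}} = \frac{2}{-2 + \sqrt{8}} = \frac{2}{-2 + 2 \sqrt{2}} \approx 2.4142$)
$B{\left(W \right)} = 5$ ($B{\left(W \right)} = 9 - 4 = 5$)
$B{\left(l \right)} \left(57 + V\right) = 5 \left(57 + 144\right) = 5 \cdot 201 = 1005$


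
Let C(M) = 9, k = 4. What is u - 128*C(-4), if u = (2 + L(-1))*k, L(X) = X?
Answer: -1148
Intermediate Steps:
u = 4 (u = (2 - 1)*4 = 1*4 = 4)
u - 128*C(-4) = 4 - 128*9 = 4 - 1152 = -1148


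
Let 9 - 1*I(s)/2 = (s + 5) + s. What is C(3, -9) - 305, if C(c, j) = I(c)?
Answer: -309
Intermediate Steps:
I(s) = 8 - 4*s (I(s) = 18 - 2*((s + 5) + s) = 18 - 2*((5 + s) + s) = 18 - 2*(5 + 2*s) = 18 + (-10 - 4*s) = 8 - 4*s)
C(c, j) = 8 - 4*c
C(3, -9) - 305 = (8 - 4*3) - 305 = (8 - 12) - 305 = -4 - 305 = -309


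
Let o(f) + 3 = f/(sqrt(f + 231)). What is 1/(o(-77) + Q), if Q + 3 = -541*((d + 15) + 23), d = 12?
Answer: -54112/1464054195 + sqrt(154)/1464054195 ≈ -3.6952e-5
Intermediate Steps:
o(f) = -3 + f/sqrt(231 + f) (o(f) = -3 + f/(sqrt(f + 231)) = -3 + f/(sqrt(231 + f)) = -3 + f/sqrt(231 + f))
Q = -27053 (Q = -3 - 541*((12 + 15) + 23) = -3 - 541*(27 + 23) = -3 - 541*50 = -3 - 27050 = -27053)
1/(o(-77) + Q) = 1/((-3 - 77/sqrt(231 - 77)) - 27053) = 1/((-3 - sqrt(154)/2) - 27053) = 1/(-27056 - sqrt(154)/2)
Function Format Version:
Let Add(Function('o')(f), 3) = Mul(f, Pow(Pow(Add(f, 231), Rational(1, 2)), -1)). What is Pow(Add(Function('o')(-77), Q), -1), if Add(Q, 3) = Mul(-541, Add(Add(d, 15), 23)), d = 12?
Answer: Add(Rational(-54112, 1464054195), Mul(Rational(1, 1464054195), Pow(154, Rational(1, 2)))) ≈ -3.6952e-5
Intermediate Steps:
Function('o')(f) = Add(-3, Mul(f, Pow(Add(231, f), Rational(-1, 2)))) (Function('o')(f) = Add(-3, Mul(f, Pow(Pow(Add(f, 231), Rational(1, 2)), -1))) = Add(-3, Mul(f, Pow(Pow(Add(231, f), Rational(1, 2)), -1))) = Add(-3, Mul(f, Pow(Add(231, f), Rational(-1, 2)))))
Q = -27053 (Q = Add(-3, Mul(-541, Add(Add(12, 15), 23))) = Add(-3, Mul(-541, Add(27, 23))) = Add(-3, Mul(-541, 50)) = Add(-3, -27050) = -27053)
Pow(Add(Function('o')(-77), Q), -1) = Pow(Add(Add(-3, Mul(-77, Pow(Add(231, -77), Rational(-1, 2)))), -27053), -1) = Pow(Add(Add(-3, Mul(-77, Pow(154, Rational(-1, 2)))), -27053), -1) = Pow(Add(Add(-3, Mul(-77, Mul(Rational(1, 154), Pow(154, Rational(1, 2))))), -27053), -1) = Pow(Add(Add(-3, Mul(Rational(-1, 2), Pow(154, Rational(1, 2)))), -27053), -1) = Pow(Add(-27056, Mul(Rational(-1, 2), Pow(154, Rational(1, 2)))), -1)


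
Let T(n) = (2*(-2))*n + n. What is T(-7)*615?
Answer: 12915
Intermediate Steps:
T(n) = -3*n (T(n) = -4*n + n = -3*n)
T(-7)*615 = -3*(-7)*615 = 21*615 = 12915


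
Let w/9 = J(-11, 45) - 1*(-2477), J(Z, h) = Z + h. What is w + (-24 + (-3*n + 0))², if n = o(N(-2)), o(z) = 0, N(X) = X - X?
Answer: 23175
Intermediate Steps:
N(X) = 0
n = 0
w = 22599 (w = 9*((-11 + 45) - 1*(-2477)) = 9*(34 + 2477) = 9*2511 = 22599)
w + (-24 + (-3*n + 0))² = 22599 + (-24 + (-3*0 + 0))² = 22599 + (-24 + (0 + 0))² = 22599 + (-24 + 0)² = 22599 + (-24)² = 22599 + 576 = 23175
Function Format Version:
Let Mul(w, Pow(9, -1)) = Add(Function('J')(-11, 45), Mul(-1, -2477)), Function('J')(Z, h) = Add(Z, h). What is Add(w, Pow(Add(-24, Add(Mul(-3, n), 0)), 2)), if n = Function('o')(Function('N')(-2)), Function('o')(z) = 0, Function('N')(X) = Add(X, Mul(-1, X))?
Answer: 23175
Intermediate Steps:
Function('N')(X) = 0
n = 0
w = 22599 (w = Mul(9, Add(Add(-11, 45), Mul(-1, -2477))) = Mul(9, Add(34, 2477)) = Mul(9, 2511) = 22599)
Add(w, Pow(Add(-24, Add(Mul(-3, n), 0)), 2)) = Add(22599, Pow(Add(-24, Add(Mul(-3, 0), 0)), 2)) = Add(22599, Pow(Add(-24, Add(0, 0)), 2)) = Add(22599, Pow(Add(-24, 0), 2)) = Add(22599, Pow(-24, 2)) = Add(22599, 576) = 23175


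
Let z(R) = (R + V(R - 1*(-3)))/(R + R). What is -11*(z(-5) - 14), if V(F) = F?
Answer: 1463/10 ≈ 146.30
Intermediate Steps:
z(R) = (3 + 2*R)/(2*R) (z(R) = (R + (R - 1*(-3)))/(R + R) = (R + (R + 3))/((2*R)) = (R + (3 + R))*(1/(2*R)) = (3 + 2*R)*(1/(2*R)) = (3 + 2*R)/(2*R))
-11*(z(-5) - 14) = -11*((3/2 - 5)/(-5) - 14) = -11*(-⅕*(-7/2) - 14) = -11*(7/10 - 14) = -11*(-133/10) = 1463/10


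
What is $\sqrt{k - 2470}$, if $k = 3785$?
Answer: $\sqrt{1315} \approx 36.263$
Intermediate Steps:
$\sqrt{k - 2470} = \sqrt{3785 - 2470} = \sqrt{1315}$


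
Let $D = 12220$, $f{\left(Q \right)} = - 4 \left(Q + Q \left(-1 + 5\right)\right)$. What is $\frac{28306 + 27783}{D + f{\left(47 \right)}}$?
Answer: $\frac{56089}{11280} \approx 4.9724$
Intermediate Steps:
$f{\left(Q \right)} = - 20 Q$ ($f{\left(Q \right)} = - 4 \left(Q + Q 4\right) = - 4 \left(Q + 4 Q\right) = - 4 \cdot 5 Q = - 20 Q$)
$\frac{28306 + 27783}{D + f{\left(47 \right)}} = \frac{28306 + 27783}{12220 - 940} = \frac{56089}{12220 - 940} = \frac{56089}{11280}$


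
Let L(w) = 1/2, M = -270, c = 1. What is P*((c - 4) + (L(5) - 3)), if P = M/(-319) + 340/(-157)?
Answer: 33035/4553 ≈ 7.2557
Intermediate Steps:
L(w) = ½
P = -66070/50083 (P = -270/(-319) + 340/(-157) = -270*(-1/319) + 340*(-1/157) = 270/319 - 340/157 = -66070/50083 ≈ -1.3192)
P*((c - 4) + (L(5) - 3)) = -66070*((1 - 4) + (½ - 3))/50083 = -66070*(-3 - 5/2)/50083 = -66070/50083*(-11/2) = 33035/4553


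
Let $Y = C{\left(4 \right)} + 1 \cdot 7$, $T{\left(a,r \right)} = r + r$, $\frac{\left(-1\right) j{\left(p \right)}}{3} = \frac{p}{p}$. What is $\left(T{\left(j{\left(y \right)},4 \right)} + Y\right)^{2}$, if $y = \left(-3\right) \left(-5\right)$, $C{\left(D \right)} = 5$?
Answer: $400$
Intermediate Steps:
$y = 15$
$j{\left(p \right)} = -3$ ($j{\left(p \right)} = - 3 \frac{p}{p} = \left(-3\right) 1 = -3$)
$T{\left(a,r \right)} = 2 r$
$Y = 12$ ($Y = 5 + 1 \cdot 7 = 5 + 7 = 12$)
$\left(T{\left(j{\left(y \right)},4 \right)} + Y\right)^{2} = \left(2 \cdot 4 + 12\right)^{2} = \left(8 + 12\right)^{2} = 20^{2} = 400$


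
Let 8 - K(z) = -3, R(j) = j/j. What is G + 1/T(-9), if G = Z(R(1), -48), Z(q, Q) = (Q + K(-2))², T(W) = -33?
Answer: 45176/33 ≈ 1369.0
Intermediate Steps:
R(j) = 1
K(z) = 11 (K(z) = 8 - 1*(-3) = 8 + 3 = 11)
Z(q, Q) = (11 + Q)² (Z(q, Q) = (Q + 11)² = (11 + Q)²)
G = 1369 (G = (11 - 48)² = (-37)² = 1369)
G + 1/T(-9) = 1369 + 1/(-33) = 1369 - 1/33 = 45176/33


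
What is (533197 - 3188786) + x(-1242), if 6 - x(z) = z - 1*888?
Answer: -2653453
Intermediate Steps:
x(z) = 894 - z (x(z) = 6 - (z - 1*888) = 6 - (z - 888) = 6 - (-888 + z) = 6 + (888 - z) = 894 - z)
(533197 - 3188786) + x(-1242) = (533197 - 3188786) + (894 - 1*(-1242)) = -2655589 + (894 + 1242) = -2655589 + 2136 = -2653453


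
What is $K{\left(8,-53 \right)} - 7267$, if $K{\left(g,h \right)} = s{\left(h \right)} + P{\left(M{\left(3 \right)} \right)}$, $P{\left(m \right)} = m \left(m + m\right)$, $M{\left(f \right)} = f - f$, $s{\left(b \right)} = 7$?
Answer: $-7260$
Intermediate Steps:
$M{\left(f \right)} = 0$
$P{\left(m \right)} = 2 m^{2}$ ($P{\left(m \right)} = m 2 m = 2 m^{2}$)
$K{\left(g,h \right)} = 7$ ($K{\left(g,h \right)} = 7 + 2 \cdot 0^{2} = 7 + 2 \cdot 0 = 7 + 0 = 7$)
$K{\left(8,-53 \right)} - 7267 = 7 - 7267 = -7260$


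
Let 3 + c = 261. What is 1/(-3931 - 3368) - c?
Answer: -1883143/7299 ≈ -258.00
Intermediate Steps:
c = 258 (c = -3 + 261 = 258)
1/(-3931 - 3368) - c = 1/(-3931 - 3368) - 1*258 = 1/(-7299) - 258 = -1/7299 - 258 = -1883143/7299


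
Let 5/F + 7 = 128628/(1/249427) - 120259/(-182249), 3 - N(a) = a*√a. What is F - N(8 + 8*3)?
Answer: -3508289183805367/1169429727995872 + 128*√2 ≈ 178.02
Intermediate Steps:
N(a) = 3 - a^(3/2) (N(a) = 3 - a*√a = 3 - a^(3/2))
F = 182249/1169429727995872 (F = 5/(-7 + (128628/(1/249427) - 120259/(-182249))) = 5/(-7 + (128628/(1/249427) - 120259*(-1/182249))) = 5/(-7 + (128628*249427 + 120259/182249)) = 5/(-7 + (32083296156 + 120259/182249)) = 5/(-7 + 5847148641255103/182249) = 5/(5847148639979360/182249) = 5*(182249/5847148639979360) = 182249/1169429727995872 ≈ 1.5584e-10)
F - N(8 + 8*3) = 182249/1169429727995872 - (3 - (8 + 8*3)^(3/2)) = 182249/1169429727995872 - (3 - (8 + 24)^(3/2)) = 182249/1169429727995872 - (3 - 32^(3/2)) = 182249/1169429727995872 - (3 - 128*√2) = 182249/1169429727995872 + (-3 + 128*√2) = -3508289183805367/1169429727995872 + 128*√2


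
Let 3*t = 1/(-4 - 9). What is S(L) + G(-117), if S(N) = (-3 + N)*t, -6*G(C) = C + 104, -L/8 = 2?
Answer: 69/26 ≈ 2.6538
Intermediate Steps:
L = -16 (L = -8*2 = -16)
G(C) = -52/3 - C/6 (G(C) = -(C + 104)/6 = -(104 + C)/6 = -52/3 - C/6)
t = -1/39 (t = 1/(3*(-4 - 9)) = (⅓)/(-13) = (⅓)*(-1/13) = -1/39 ≈ -0.025641)
S(N) = 1/13 - N/39 (S(N) = (-3 + N)*(-1/39) = 1/13 - N/39)
S(L) + G(-117) = (1/13 - 1/39*(-16)) + (-52/3 - ⅙*(-117)) = (1/13 + 16/39) + (-52/3 + 39/2) = 19/39 + 13/6 = 69/26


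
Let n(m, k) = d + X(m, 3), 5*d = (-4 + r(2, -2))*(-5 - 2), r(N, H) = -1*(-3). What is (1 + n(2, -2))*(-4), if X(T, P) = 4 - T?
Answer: -88/5 ≈ -17.600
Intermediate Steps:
r(N, H) = 3
d = 7/5 (d = ((-4 + 3)*(-5 - 2))/5 = (-1*(-7))/5 = (1/5)*7 = 7/5 ≈ 1.4000)
n(m, k) = 27/5 - m (n(m, k) = 7/5 + (4 - m) = 27/5 - m)
(1 + n(2, -2))*(-4) = (1 + (27/5 - 1*2))*(-4) = (1 + (27/5 - 2))*(-4) = (1 + 17/5)*(-4) = (22/5)*(-4) = -88/5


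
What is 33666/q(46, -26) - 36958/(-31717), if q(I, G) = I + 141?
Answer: 1074695668/5931079 ≈ 181.20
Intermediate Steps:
q(I, G) = 141 + I
33666/q(46, -26) - 36958/(-31717) = 33666/(141 + 46) - 36958/(-31717) = 33666/187 - 36958*(-1/31717) = 33666*(1/187) + 36958/31717 = 33666/187 + 36958/31717 = 1074695668/5931079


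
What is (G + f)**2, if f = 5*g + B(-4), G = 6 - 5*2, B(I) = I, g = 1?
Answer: 9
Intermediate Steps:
G = -4 (G = 6 - 10 = -4)
f = 1 (f = 5*1 - 4 = 5 - 4 = 1)
(G + f)**2 = (-4 + 1)**2 = (-3)**2 = 9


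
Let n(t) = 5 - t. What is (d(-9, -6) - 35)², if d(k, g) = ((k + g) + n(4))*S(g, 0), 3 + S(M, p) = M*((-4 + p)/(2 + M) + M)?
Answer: 170569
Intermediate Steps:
S(M, p) = -3 + M*(M + (-4 + p)/(2 + M)) (S(M, p) = -3 + M*((-4 + p)/(2 + M) + M) = -3 + M*(M + (-4 + p)/(2 + M)))
d(k, g) = (1 + g + k)*(-6 + g³ - 7*g + 2*g²)/(2 + g) (d(k, g) = ((k + g) + (5 - 1*4))*((-6 + g³ - 7*g + 2*g² + g*0)/(2 + g)) = ((g + k) + (5 - 4))*((-6 + g³ - 7*g + 2*g² + 0)/(2 + g)) = ((g + k) + 1)*((-6 + g³ - 7*g + 2*g²)/(2 + g)) = (1 + g + k)*((-6 + g³ - 7*g + 2*g²)/(2 + g)) = (1 + g + k)*(-6 + g³ - 7*g + 2*g²)/(2 + g))
(d(-9, -6) - 35)² = ((1 - 6 - 9)*(-6 + (-6)³ - 7*(-6) + 2*(-6)²)/(2 - 6) - 35)² = (-14*(-6 - 216 + 42 + 2*36)/(-4) - 35)² = (-¼*(-14)*(-6 - 216 + 42 + 72) - 35)² = (-¼*(-14)*(-108) - 35)² = (-378 - 35)² = (-413)² = 170569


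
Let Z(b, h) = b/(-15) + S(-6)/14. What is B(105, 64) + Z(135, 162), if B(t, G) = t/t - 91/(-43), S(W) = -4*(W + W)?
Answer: -739/301 ≈ -2.4552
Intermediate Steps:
S(W) = -8*W
Z(b, h) = 24/7 - b/15 (Z(b, h) = b/(-15) - 8*(-6)/14 = b*(-1/15) + 48*(1/14) = -b/15 + 24/7 = 24/7 - b/15)
B(t, G) = 134/43 (B(t, G) = 1 - 91*(-1/43) = 1 + 91/43 = 134/43)
B(105, 64) + Z(135, 162) = 134/43 + (24/7 - 1/15*135) = 134/43 + (24/7 - 9) = 134/43 - 39/7 = -739/301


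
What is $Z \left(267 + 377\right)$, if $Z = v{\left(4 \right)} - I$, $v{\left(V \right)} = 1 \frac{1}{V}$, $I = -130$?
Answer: $83881$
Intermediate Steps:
$v{\left(V \right)} = \frac{1}{V}$
$Z = \frac{521}{4}$ ($Z = \frac{1}{4} - -130 = \frac{1}{4} + 130 = \frac{521}{4} \approx 130.25$)
$Z \left(267 + 377\right) = \frac{521 \left(267 + 377\right)}{4} = \frac{521}{4} \cdot 644 = 83881$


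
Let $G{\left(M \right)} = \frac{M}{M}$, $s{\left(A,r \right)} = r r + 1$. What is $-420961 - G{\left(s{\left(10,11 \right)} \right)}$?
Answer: $-420962$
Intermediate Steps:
$s{\left(A,r \right)} = 1 + r^{2}$ ($s{\left(A,r \right)} = r^{2} + 1 = 1 + r^{2}$)
$G{\left(M \right)} = 1$
$-420961 - G{\left(s{\left(10,11 \right)} \right)} = -420961 - 1 = -420962$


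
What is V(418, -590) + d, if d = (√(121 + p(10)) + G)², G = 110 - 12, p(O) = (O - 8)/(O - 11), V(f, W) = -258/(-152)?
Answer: 739077/76 + 196*√119 ≈ 11863.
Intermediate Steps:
V(f, W) = 129/76 (V(f, W) = -258*(-1/152) = 129/76)
p(O) = (-8 + O)/(-11 + O)
G = 98
d = (98 + √119)² (d = (√(121 + (-8 + 10)/(-11 + 10)) + 98)² = (√(121 + 2/(-1)) + 98)² = (√(121 - 1*2) + 98)² = (√(121 - 2) + 98)² = (√119 + 98)² = (98 + √119)² ≈ 11861.)
V(418, -590) + d = 129/76 + (98 + √119)²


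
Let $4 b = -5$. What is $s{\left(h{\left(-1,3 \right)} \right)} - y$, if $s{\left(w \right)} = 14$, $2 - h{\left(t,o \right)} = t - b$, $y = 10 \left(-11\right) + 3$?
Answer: $121$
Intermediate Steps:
$y = -107$ ($y = -110 + 3 = -107$)
$b = - \frac{5}{4}$ ($b = \frac{1}{4} \left(-5\right) = - \frac{5}{4} \approx -1.25$)
$h{\left(t,o \right)} = \frac{3}{4} - t$ ($h{\left(t,o \right)} = 2 - \left(t - - \frac{5}{4}\right) = 2 - \left(t + \frac{5}{4}\right) = 2 - \left(\frac{5}{4} + t\right) = \frac{3}{4} - t$)
$s{\left(h{\left(-1,3 \right)} \right)} - y = 14 - -107 = 14 + 107 = 121$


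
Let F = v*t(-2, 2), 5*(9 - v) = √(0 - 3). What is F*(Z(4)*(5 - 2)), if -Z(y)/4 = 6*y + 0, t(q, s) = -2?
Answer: 5184 - 576*I*√3/5 ≈ 5184.0 - 199.53*I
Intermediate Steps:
v = 9 - I*√3/5 (v = 9 - √(0 - 3)/5 = 9 - I*√3/5 ≈ 9.0 - 0.34641*I)
Z(y) = -24*y (Z(y) = -4*(6*y + 0) = -24*y)
F = -18 + 2*I*√3/5 (F = (9 - I*√3/5)*(-2) = -18 + 2*I*√3/5 ≈ -18.0 + 0.69282*I)
F*(Z(4)*(5 - 2)) = (-18 + 2*I*√3/5)*((-24*4)*(5 - 2)) = (-18 + 2*I*√3/5)*(-96*3) = (-18 + 2*I*√3/5)*(-288) = 5184 - 576*I*√3/5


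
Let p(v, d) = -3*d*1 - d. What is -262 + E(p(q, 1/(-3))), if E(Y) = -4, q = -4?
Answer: -266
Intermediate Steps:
p(v, d) = -4*d (p(v, d) = -3*d - d = -4*d)
-262 + E(p(q, 1/(-3))) = -262 - 4 = -266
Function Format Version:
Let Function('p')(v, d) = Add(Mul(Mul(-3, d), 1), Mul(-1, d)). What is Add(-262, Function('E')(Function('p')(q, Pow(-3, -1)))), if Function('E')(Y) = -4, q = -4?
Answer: -266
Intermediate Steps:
Function('p')(v, d) = Mul(-4, d) (Function('p')(v, d) = Add(Mul(-3, d), Mul(-1, d)) = Mul(-4, d))
Add(-262, Function('E')(Function('p')(q, Pow(-3, -1)))) = Add(-262, -4) = -266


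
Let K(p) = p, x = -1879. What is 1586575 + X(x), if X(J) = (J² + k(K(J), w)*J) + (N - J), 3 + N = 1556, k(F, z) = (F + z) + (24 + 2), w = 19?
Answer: 8566734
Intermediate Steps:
k(F, z) = 26 + F + z (k(F, z) = (F + z) + 26 = 26 + F + z)
N = 1553 (N = -3 + 1556 = 1553)
X(J) = 1553 + J² - J + J*(45 + J) (X(J) = (J² + (26 + J + 19)*J) + (1553 - J) = (J² + (45 + J)*J) + (1553 - J) = (J² + J*(45 + J)) + (1553 - J) = 1553 + J² - J + J*(45 + J))
1586575 + X(x) = 1586575 + (1553 + 2*(-1879)² + 44*(-1879)) = 1586575 + (1553 + 2*3530641 - 82676) = 1586575 + (1553 + 7061282 - 82676) = 1586575 + 6980159 = 8566734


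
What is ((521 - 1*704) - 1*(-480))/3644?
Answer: 297/3644 ≈ 0.081504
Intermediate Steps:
((521 - 1*704) - 1*(-480))/3644 = ((521 - 704) + 480)*(1/3644) = (-183 + 480)*(1/3644) = 297*(1/3644) = 297/3644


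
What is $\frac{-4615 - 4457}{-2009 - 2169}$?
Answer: $\frac{4536}{2089} \approx 2.1714$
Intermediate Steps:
$\frac{-4615 - 4457}{-2009 - 2169} = - \frac{9072}{-4178} = \left(-9072\right) \left(- \frac{1}{4178}\right) = \frac{4536}{2089}$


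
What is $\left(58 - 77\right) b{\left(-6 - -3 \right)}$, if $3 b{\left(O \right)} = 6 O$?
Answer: $114$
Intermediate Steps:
$b{\left(O \right)} = 2 O$ ($b{\left(O \right)} = \frac{6 O}{3} = 2 O$)
$\left(58 - 77\right) b{\left(-6 - -3 \right)} = \left(58 - 77\right) 2 \left(-6 - -3\right) = - 19 \cdot 2 \left(-6 + 3\right) = - 19 \cdot 2 \left(-3\right) = \left(-19\right) \left(-6\right) = 114$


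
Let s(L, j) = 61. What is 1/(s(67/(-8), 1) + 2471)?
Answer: 1/2532 ≈ 0.00039494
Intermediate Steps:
1/(s(67/(-8), 1) + 2471) = 1/(61 + 2471) = 1/2532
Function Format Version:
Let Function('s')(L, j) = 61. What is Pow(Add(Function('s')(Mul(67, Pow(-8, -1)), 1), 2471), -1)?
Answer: Rational(1, 2532) ≈ 0.00039494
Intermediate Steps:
Pow(Add(Function('s')(Mul(67, Pow(-8, -1)), 1), 2471), -1) = Pow(Add(61, 2471), -1) = Pow(2532, -1) = Rational(1, 2532)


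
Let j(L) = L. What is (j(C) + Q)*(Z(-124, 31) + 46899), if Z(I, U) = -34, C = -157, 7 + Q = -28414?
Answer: -1339307970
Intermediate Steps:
Q = -28421 (Q = -7 - 28414 = -28421)
(j(C) + Q)*(Z(-124, 31) + 46899) = (-157 - 28421)*(-34 + 46899) = -28578*46865 = -1339307970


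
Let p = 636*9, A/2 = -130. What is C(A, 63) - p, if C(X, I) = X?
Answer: -5984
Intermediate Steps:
A = -260 (A = 2*(-130) = -260)
p = 5724
C(A, 63) - p = -260 - 1*5724 = -260 - 5724 = -5984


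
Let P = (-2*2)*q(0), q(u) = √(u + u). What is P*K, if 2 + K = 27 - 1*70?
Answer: 0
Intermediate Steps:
q(u) = √2*√u (q(u) = √(2*u) = √2*√u)
P = 0 (P = (-2*2)*(√2*√0) = -4*√2*0 = -4*0 = 0)
K = -45 (K = -2 + (27 - 1*70) = -2 + (27 - 70) = -2 - 43 = -45)
P*K = 0*(-45) = 0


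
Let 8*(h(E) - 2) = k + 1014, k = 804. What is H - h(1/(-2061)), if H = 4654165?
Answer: 18615743/4 ≈ 4.6539e+6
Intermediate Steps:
h(E) = 917/4 (h(E) = 2 + (804 + 1014)/8 = 2 + (⅛)*1818 = 2 + 909/4 = 917/4)
H - h(1/(-2061)) = 4654165 - 1*917/4 = 4654165 - 917/4 = 18615743/4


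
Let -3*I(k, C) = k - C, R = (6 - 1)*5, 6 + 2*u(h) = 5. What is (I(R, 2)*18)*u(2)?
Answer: 69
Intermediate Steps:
u(h) = -½ (u(h) = -3 + (½)*5 = -3 + 5/2 = -½)
R = 25 (R = 5*5 = 25)
I(k, C) = -k/3 + C/3 (I(k, C) = -(k - C)/3 = -k/3 + C/3)
(I(R, 2)*18)*u(2) = ((-⅓*25 + (⅓)*2)*18)*(-½) = ((-25/3 + ⅔)*18)*(-½) = -23/3*18*(-½) = -138*(-½) = 69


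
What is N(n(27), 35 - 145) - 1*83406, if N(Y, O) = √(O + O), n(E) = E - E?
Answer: -83406 + 2*I*√55 ≈ -83406.0 + 14.832*I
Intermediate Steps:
n(E) = 0 (n(E) = E - E = 0)
N(Y, O) = √2*√O (N(Y, O) = √(2*O) = √2*√O)
N(n(27), 35 - 145) - 1*83406 = √2*√(35 - 145) - 1*83406 = √2*√(-110) - 83406 = √2*(I*√110) - 83406 = 2*I*√55 - 83406 = -83406 + 2*I*√55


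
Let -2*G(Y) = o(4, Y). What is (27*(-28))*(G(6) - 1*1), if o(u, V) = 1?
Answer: 1134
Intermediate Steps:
G(Y) = -1/2 (G(Y) = -1/2*1 = -1/2)
(27*(-28))*(G(6) - 1*1) = (27*(-28))*(-1/2 - 1*1) = -756*(-1/2 - 1) = -756*(-3/2) = 1134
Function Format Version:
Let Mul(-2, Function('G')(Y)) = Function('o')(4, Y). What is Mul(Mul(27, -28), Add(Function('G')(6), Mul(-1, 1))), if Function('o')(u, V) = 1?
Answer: 1134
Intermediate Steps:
Function('G')(Y) = Rational(-1, 2) (Function('G')(Y) = Mul(Rational(-1, 2), 1) = Rational(-1, 2))
Mul(Mul(27, -28), Add(Function('G')(6), Mul(-1, 1))) = Mul(Mul(27, -28), Add(Rational(-1, 2), Mul(-1, 1))) = Mul(-756, Add(Rational(-1, 2), -1)) = Mul(-756, Rational(-3, 2)) = 1134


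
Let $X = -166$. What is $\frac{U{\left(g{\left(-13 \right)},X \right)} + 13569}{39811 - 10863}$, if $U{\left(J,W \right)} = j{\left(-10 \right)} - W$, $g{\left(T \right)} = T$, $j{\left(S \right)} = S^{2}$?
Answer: $\frac{13835}{28948} \approx 0.47793$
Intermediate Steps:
$U{\left(J,W \right)} = 100 - W$ ($U{\left(J,W \right)} = \left(-10\right)^{2} - W = 100 - W$)
$\frac{U{\left(g{\left(-13 \right)},X \right)} + 13569}{39811 - 10863} = \frac{\left(100 - -166\right) + 13569}{39811 - 10863} = \frac{\left(100 + 166\right) + 13569}{28948} = \left(266 + 13569\right) \frac{1}{28948} = 13835 \cdot \frac{1}{28948} = \frac{13835}{28948}$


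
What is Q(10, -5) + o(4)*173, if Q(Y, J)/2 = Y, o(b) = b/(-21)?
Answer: -272/21 ≈ -12.952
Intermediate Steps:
o(b) = -b/21 (o(b) = b*(-1/21) = -b/21)
Q(Y, J) = 2*Y
Q(10, -5) + o(4)*173 = 2*10 - 1/21*4*173 = 20 - 4/21*173 = 20 - 692/21 = -272/21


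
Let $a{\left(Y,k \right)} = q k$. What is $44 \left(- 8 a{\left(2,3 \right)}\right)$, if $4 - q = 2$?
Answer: $-2112$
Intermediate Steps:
$q = 2$ ($q = 4 - 2 = 2$)
$a{\left(Y,k \right)} = 2 k$
$44 \left(- 8 a{\left(2,3 \right)}\right) = 44 \left(- 8 \cdot 2 \cdot 3\right) = 44 \left(\left(-8\right) 6\right) = 44 \left(-48\right) = -2112$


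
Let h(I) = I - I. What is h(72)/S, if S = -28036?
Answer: 0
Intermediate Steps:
h(I) = 0
h(72)/S = 0/(-28036) = 0*(-1/28036) = 0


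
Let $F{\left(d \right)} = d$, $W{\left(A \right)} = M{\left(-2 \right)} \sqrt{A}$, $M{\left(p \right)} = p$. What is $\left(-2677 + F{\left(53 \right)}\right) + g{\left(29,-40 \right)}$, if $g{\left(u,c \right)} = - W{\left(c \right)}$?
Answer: $-2624 + 4 i \sqrt{10} \approx -2624.0 + 12.649 i$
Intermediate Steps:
$W{\left(A \right)} = - 2 \sqrt{A}$
$g{\left(u,c \right)} = 2 \sqrt{c}$ ($g{\left(u,c \right)} = - \left(-2\right) \sqrt{c} = 2 \sqrt{c}$)
$\left(-2677 + F{\left(53 \right)}\right) + g{\left(29,-40 \right)} = \left(-2677 + 53\right) + 2 \sqrt{-40} = -2624 + 2 \cdot 2 i \sqrt{10} = -2624 + 4 i \sqrt{10}$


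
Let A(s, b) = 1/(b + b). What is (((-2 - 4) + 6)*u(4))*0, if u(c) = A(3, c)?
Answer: 0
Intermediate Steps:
A(s, b) = 1/(2*b)
u(c) = 1/(2*c)
(((-2 - 4) + 6)*u(4))*0 = (((-2 - 4) + 6)*((½)/4))*0 = ((-6 + 6)*((½)*(¼)))*0 = (0*(⅛))*0 = 0*0 = 0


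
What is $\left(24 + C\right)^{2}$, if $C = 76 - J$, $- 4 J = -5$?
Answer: $\frac{156025}{16} \approx 9751.6$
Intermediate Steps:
$J = \frac{5}{4}$ ($J = \left(- \frac{1}{4}\right) \left(-5\right) = \frac{5}{4} \approx 1.25$)
$C = \frac{299}{4}$ ($C = 76 - \frac{5}{4} = \frac{299}{4} \approx 74.75$)
$\left(24 + C\right)^{2} = \left(24 + \frac{299}{4}\right)^{2} = \left(\frac{395}{4}\right)^{2} = \frac{156025}{16}$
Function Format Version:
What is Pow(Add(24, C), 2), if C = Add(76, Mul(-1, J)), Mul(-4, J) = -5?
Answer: Rational(156025, 16) ≈ 9751.6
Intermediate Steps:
J = Rational(5, 4) (J = Mul(Rational(-1, 4), -5) = Rational(5, 4) ≈ 1.2500)
C = Rational(299, 4) (C = Add(76, Mul(-1, Rational(5, 4))) = Add(76, Rational(-5, 4)) = Rational(299, 4) ≈ 74.750)
Pow(Add(24, C), 2) = Pow(Add(24, Rational(299, 4)), 2) = Pow(Rational(395, 4), 2) = Rational(156025, 16)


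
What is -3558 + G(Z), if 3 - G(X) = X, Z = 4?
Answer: -3559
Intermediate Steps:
G(X) = 3 - X
-3558 + G(Z) = -3558 + (3 - 1*4) = -3558 + (3 - 4) = -3558 - 1 = -3559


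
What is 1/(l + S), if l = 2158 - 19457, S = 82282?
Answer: 1/64983 ≈ 1.5389e-5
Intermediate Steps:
l = -17299
1/(l + S) = 1/(-17299 + 82282) = 1/64983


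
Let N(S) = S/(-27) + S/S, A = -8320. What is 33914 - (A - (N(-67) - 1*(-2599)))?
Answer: 1210585/27 ≈ 44837.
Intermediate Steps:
N(S) = 1 - S/27 (N(S) = S*(-1/27) + 1 = -S/27 + 1 = 1 - S/27)
33914 - (A - (N(-67) - 1*(-2599))) = 33914 - (-8320 - ((1 - 1/27*(-67)) - 1*(-2599))) = 33914 - (-8320 - ((1 + 67/27) + 2599)) = 33914 - (-8320 - (94/27 + 2599)) = 33914 - (-8320 - 1*70267/27) = 33914 - (-8320 - 70267/27) = 33914 - 1*(-294907/27) = 33914 + 294907/27 = 1210585/27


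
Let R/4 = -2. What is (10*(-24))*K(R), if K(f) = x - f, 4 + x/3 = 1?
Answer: 240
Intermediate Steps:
x = -9 (x = -12 + 3*1 = -12 + 3 = -9)
R = -8 (R = 4*(-2) = -8)
K(f) = -9 - f
(10*(-24))*K(R) = (10*(-24))*(-9 - 1*(-8)) = -240*(-9 + 8) = -240*(-1) = 240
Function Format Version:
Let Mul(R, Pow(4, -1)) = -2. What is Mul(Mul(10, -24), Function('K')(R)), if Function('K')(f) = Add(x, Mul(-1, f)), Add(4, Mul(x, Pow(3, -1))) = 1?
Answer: 240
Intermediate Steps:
x = -9 (x = Add(-12, Mul(3, 1)) = Add(-12, 3) = -9)
R = -8 (R = Mul(4, -2) = -8)
Function('K')(f) = Add(-9, Mul(-1, f))
Mul(Mul(10, -24), Function('K')(R)) = Mul(Mul(10, -24), Add(-9, Mul(-1, -8))) = Mul(-240, Add(-9, 8)) = Mul(-240, -1) = 240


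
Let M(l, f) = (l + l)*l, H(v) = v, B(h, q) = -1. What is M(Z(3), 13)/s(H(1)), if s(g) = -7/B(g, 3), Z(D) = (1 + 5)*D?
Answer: 648/7 ≈ 92.571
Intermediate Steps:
Z(D) = 6*D
s(g) = 7 (s(g) = -7/(-1) = -7*(-1) = 7)
M(l, f) = 2*l² (M(l, f) = (2*l)*l = 2*l²)
M(Z(3), 13)/s(H(1)) = (2*(6*3)²)/7 = (2*18²)*(⅐) = (2*324)*(⅐) = 648*(⅐) = 648/7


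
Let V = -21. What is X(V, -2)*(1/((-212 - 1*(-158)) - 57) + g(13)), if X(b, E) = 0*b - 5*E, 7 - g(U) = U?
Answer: -6670/111 ≈ -60.090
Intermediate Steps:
g(U) = 7 - U
X(b, E) = -5*E (X(b, E) = 0 - 5*E = -5*E)
X(V, -2)*(1/((-212 - 1*(-158)) - 57) + g(13)) = (-5*(-2))*(1/((-212 - 1*(-158)) - 57) + (7 - 1*13)) = 10*(1/((-212 + 158) - 57) + (7 - 13)) = 10*(1/(-54 - 57) - 6) = 10*(1/(-111) - 6) = 10*(-1/111 - 6) = 10*(-667/111) = -6670/111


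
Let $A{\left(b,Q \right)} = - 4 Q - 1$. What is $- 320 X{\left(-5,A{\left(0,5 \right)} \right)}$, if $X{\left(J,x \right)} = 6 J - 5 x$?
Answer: $-24000$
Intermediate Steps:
$A{\left(b,Q \right)} = -1 - 4 Q$
$X{\left(J,x \right)} = - 5 x + 6 J$
$- 320 X{\left(-5,A{\left(0,5 \right)} \right)} = - 320 \left(- 5 \left(-1 - 20\right) + 6 \left(-5\right)\right) = - 320 \left(- 5 \left(-1 - 20\right) - 30\right) = - 320 \left(\left(-5\right) \left(-21\right) - 30\right) = - 320 \left(105 - 30\right) = \left(-320\right) 75 = -24000$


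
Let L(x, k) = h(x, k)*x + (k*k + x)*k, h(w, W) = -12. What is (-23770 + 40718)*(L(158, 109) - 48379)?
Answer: 21387969248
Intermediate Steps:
L(x, k) = -12*x + k*(x + k²) (L(x, k) = -12*x + (k*k + x)*k = -12*x + (k² + x)*k = -12*x + (x + k²)*k = -12*x + k*(x + k²))
(-23770 + 40718)*(L(158, 109) - 48379) = (-23770 + 40718)*((109³ - 12*158 + 109*158) - 48379) = 16948*((1295029 - 1896 + 17222) - 48379) = 16948*(1310355 - 48379) = 16948*1261976 = 21387969248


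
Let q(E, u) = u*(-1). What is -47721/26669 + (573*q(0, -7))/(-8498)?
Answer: -73214631/32376166 ≈ -2.2614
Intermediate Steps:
q(E, u) = -u
-47721/26669 + (573*q(0, -7))/(-8498) = -47721/26669 + (573*(-1*(-7)))/(-8498) = -47721*1/26669 + (573*7)*(-1/8498) = -47721/26669 + 4011*(-1/8498) = -47721/26669 - 573/1214 = -73214631/32376166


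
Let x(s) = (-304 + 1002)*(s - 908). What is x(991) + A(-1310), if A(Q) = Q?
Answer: 56624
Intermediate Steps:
x(s) = -633784 + 698*s (x(s) = 698*(-908 + s) = -633784 + 698*s)
x(991) + A(-1310) = (-633784 + 698*991) - 1310 = (-633784 + 691718) - 1310 = 57934 - 1310 = 56624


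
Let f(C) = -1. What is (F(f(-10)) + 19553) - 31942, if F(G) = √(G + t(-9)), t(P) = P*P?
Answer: -12389 + 4*√5 ≈ -12380.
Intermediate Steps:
t(P) = P²
F(G) = √(81 + G) (F(G) = √(G + (-9)²) = √(G + 81) = √(81 + G))
(F(f(-10)) + 19553) - 31942 = (√(81 - 1) + 19553) - 31942 = (√80 + 19553) - 31942 = (4*√5 + 19553) - 31942 = (19553 + 4*√5) - 31942 = -12389 + 4*√5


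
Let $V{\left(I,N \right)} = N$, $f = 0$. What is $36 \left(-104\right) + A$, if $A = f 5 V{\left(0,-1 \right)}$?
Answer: $-3744$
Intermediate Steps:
$A = 0$ ($A = 0 \cdot 5 \left(-1\right) = 0 \left(-1\right) = 0$)
$36 \left(-104\right) + A = 36 \left(-104\right) + 0 = -3744 + 0 = -3744$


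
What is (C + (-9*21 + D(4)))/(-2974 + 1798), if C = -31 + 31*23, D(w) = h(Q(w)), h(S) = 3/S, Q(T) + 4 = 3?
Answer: -5/12 ≈ -0.41667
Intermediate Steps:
Q(T) = -1 (Q(T) = -4 + 3 = -1)
D(w) = -3 (D(w) = 3/(-1) = 3*(-1) = -3)
C = 682 (C = -31 + 713 = 682)
(C + (-9*21 + D(4)))/(-2974 + 1798) = (682 + (-9*21 - 3))/(-2974 + 1798) = (682 + (-189 - 3))/(-1176) = (682 - 192)*(-1/1176) = 490*(-1/1176) = -5/12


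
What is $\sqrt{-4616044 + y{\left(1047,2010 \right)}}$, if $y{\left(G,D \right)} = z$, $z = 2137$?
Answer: $i \sqrt{4613907} \approx 2148.0 i$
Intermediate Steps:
$y{\left(G,D \right)} = 2137$
$\sqrt{-4616044 + y{\left(1047,2010 \right)}} = \sqrt{-4616044 + 2137} = \sqrt{-4613907} = i \sqrt{4613907}$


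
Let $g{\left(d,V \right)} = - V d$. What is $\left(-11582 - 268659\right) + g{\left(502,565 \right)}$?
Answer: $-563871$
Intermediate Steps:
$g{\left(d,V \right)} = - V d$
$\left(-11582 - 268659\right) + g{\left(502,565 \right)} = \left(-11582 - 268659\right) - 565 \cdot 502 = -280241 - 283630 = -563871$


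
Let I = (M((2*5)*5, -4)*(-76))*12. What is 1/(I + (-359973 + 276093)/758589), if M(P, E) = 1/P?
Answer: -6321575/116004528 ≈ -0.054494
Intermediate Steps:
I = -456/25 (I = (-76/((2*5)*5))*12 = (-76/(10*5))*12 = (-76/50)*12 = ((1/50)*(-76))*12 = -38/25*12 = -456/25 ≈ -18.240)
1/(I + (-359973 + 276093)/758589) = 1/(-456/25 + (-359973 + 276093)/758589) = 1/(-456/25 - 83880*1/758589) = 1/(-456/25 - 27960/252863) = 1/(-116004528/6321575) = -6321575/116004528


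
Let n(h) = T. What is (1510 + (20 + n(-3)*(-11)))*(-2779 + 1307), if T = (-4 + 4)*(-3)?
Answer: -2252160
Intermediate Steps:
T = 0 (T = 0*(-3) = 0)
n(h) = 0
(1510 + (20 + n(-3)*(-11)))*(-2779 + 1307) = (1510 + (20 + 0*(-11)))*(-2779 + 1307) = (1510 + (20 + 0))*(-1472) = (1510 + 20)*(-1472) = 1530*(-1472) = -2252160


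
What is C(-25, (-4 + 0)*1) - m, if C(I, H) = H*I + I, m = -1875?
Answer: 1950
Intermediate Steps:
C(I, H) = I + H*I
C(-25, (-4 + 0)*1) - m = -25*(1 + (-4 + 0)*1) - 1*(-1875) = -25*(1 - 4*1) + 1875 = -25*(1 - 4) + 1875 = -25*(-3) + 1875 = 75 + 1875 = 1950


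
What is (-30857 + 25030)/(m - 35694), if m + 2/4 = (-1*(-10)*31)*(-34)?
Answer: 11654/92469 ≈ 0.12603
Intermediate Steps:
m = -21081/2 (m = -½ + (-1*(-10)*31)*(-34) = -½ + (10*31)*(-34) = -½ + 310*(-34) = -½ - 10540 = -21081/2 ≈ -10541.)
(-30857 + 25030)/(m - 35694) = (-30857 + 25030)/(-21081/2 - 35694) = -5827/(-92469/2) = -5827*(-2/92469) = 11654/92469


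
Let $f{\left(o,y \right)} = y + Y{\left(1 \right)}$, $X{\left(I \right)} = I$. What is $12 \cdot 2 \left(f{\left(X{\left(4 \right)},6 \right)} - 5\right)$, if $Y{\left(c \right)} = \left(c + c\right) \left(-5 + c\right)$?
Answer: $-168$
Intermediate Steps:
$Y{\left(c \right)} = 2 c \left(-5 + c\right)$
$f{\left(o,y \right)} = -8 + y$ ($f{\left(o,y \right)} = y + 2 \cdot 1 \left(-5 + 1\right) = y + 2 \cdot 1 \left(-4\right) = y - 8 = -8 + y$)
$12 \cdot 2 \left(f{\left(X{\left(4 \right)},6 \right)} - 5\right) = 12 \cdot 2 \left(\left(-8 + 6\right) - 5\right) = 12 \cdot 2 \left(-2 - 5\right) = 12 \cdot 2 \left(-7\right) = 12 \left(-14\right) = -168$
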